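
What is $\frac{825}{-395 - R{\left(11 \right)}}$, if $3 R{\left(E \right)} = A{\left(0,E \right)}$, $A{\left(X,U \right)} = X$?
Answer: $- \frac{165}{79} \approx -2.0886$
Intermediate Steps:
$R{\left(E \right)} = 0$ ($R{\left(E \right)} = \frac{1}{3} \cdot 0 = 0$)
$\frac{825}{-395 - R{\left(11 \right)}} = \frac{825}{-395 - 0} = \frac{825}{-395 + 0} = \frac{825}{-395} = 825 \left(- \frac{1}{395}\right) = - \frac{165}{79}$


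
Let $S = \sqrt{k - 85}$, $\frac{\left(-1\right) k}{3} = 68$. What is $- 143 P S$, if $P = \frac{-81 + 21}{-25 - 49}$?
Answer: $- \frac{72930 i}{37} \approx - 1971.1 i$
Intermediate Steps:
$k = -204$ ($k = \left(-3\right) 68 = -204$)
$S = 17 i$ ($S = \sqrt{-204 - 85} = \sqrt{-289} = 17 i \approx 17.0 i$)
$P = \frac{30}{37}$ ($P = - \frac{60}{-74} = \left(-60\right) \left(- \frac{1}{74}\right) = \frac{30}{37} \approx 0.81081$)
$- 143 P S = \left(-143\right) \frac{30}{37} \cdot 17 i = - \frac{4290 \cdot 17 i}{37} = - \frac{72930 i}{37}$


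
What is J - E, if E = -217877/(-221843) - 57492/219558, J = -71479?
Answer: -580265285433056/8117900899 ≈ -71480.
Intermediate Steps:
E = 5847073435/8117900899 (E = -217877*(-1/221843) - 57492*1/219558 = 217877/221843 - 9582/36593 = 5847073435/8117900899 ≈ 0.72027)
J - E = -71479 - 1*5847073435/8117900899 = -71479 - 5847073435/8117900899 = -580265285433056/8117900899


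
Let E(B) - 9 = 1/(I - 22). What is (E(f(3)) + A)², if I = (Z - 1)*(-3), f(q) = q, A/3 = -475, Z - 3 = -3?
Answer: 723879025/361 ≈ 2.0052e+6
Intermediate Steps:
Z = 0 (Z = 3 - 3 = 0)
A = -1425 (A = 3*(-475) = -1425)
I = 3 (I = (0 - 1)*(-3) = -1*(-3) = 3)
E(B) = 170/19 (E(B) = 9 + 1/(3 - 22) = 9 + 1/(-19) = 9 - 1/19 = 170/19)
(E(f(3)) + A)² = (170/19 - 1425)² = (-26905/19)² = 723879025/361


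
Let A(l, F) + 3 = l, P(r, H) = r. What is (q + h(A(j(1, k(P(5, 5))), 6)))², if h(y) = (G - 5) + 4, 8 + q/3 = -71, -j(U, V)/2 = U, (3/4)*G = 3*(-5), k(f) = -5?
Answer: 66564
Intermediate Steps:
G = -20 (G = 4*(3*(-5))/3 = (4/3)*(-15) = -20)
j(U, V) = -2*U
q = -237 (q = -24 + 3*(-71) = -24 - 213 = -237)
A(l, F) = -3 + l
h(y) = -21 (h(y) = (-20 - 5) + 4 = -25 + 4 = -21)
(q + h(A(j(1, k(P(5, 5))), 6)))² = (-237 - 21)² = (-258)² = 66564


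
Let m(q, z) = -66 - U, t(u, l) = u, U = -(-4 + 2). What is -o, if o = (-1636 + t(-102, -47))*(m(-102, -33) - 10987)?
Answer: -19213590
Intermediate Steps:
U = 2 (U = -1*(-2) = 2)
m(q, z) = -68 (m(q, z) = -66 - 1*2 = -66 - 2 = -68)
o = 19213590 (o = (-1636 - 102)*(-68 - 10987) = -1738*(-11055) = 19213590)
-o = -1*19213590 = -19213590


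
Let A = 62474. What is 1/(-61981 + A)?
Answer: 1/493 ≈ 0.0020284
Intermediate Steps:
1/(-61981 + A) = 1/(-61981 + 62474) = 1/493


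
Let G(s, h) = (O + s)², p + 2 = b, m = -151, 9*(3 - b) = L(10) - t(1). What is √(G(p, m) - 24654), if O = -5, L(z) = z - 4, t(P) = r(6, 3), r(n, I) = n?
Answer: I*√24638 ≈ 156.96*I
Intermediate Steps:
t(P) = 6
L(z) = -4 + z
b = 3 (b = 3 - ((-4 + 10) - 1*6)/9 = 3 - (6 - 6)/9 = 3 - ⅑*0 = 3 + 0 = 3)
p = 1 (p = -2 + 3 = 1)
G(s, h) = (-5 + s)²
√(G(p, m) - 24654) = √((-5 + 1)² - 24654) = √((-4)² - 24654) = √(16 - 24654) = √(-24638) = I*√24638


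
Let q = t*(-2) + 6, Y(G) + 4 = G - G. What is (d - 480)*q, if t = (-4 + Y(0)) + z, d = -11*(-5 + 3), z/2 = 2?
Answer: -6412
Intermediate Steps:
z = 4 (z = 2*2 = 4)
d = 22 (d = -11*(-2) = 22)
Y(G) = -4 (Y(G) = -4 + (G - G) = -4 + 0 = -4)
t = -4 (t = (-4 - 4) + 4 = -8 + 4 = -4)
q = 14 (q = -4*(-2) + 6 = 8 + 6 = 14)
(d - 480)*q = (22 - 480)*14 = -458*14 = -6412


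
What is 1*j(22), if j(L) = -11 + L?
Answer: 11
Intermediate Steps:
1*j(22) = 1*(-11 + 22) = 1*11 = 11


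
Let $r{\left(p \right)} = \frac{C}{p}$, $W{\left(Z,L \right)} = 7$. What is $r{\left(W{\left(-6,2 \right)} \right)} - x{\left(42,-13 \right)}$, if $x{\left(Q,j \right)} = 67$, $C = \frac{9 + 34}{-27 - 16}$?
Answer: $- \frac{470}{7} \approx -67.143$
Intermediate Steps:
$C = -1$ ($C = \frac{43}{-43} = 43 \left(- \frac{1}{43}\right) = -1$)
$r{\left(p \right)} = - \frac{1}{p}$
$r{\left(W{\left(-6,2 \right)} \right)} - x{\left(42,-13 \right)} = - \frac{1}{7} - 67 = - \frac{470}{7}$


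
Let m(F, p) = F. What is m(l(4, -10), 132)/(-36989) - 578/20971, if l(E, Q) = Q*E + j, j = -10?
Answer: -20331092/775696319 ≈ -0.026210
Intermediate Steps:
l(E, Q) = -10 + E*Q (l(E, Q) = Q*E - 10 = E*Q - 10 = -10 + E*Q)
m(l(4, -10), 132)/(-36989) - 578/20971 = (-10 + 4*(-10))/(-36989) - 578/20971 = (-10 - 40)*(-1/36989) - 578*1/20971 = -50*(-1/36989) - 578/20971 = 50/36989 - 578/20971 = -20331092/775696319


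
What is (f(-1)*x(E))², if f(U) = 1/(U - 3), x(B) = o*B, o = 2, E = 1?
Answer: ¼ ≈ 0.25000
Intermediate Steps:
x(B) = 2*B
f(U) = 1/(-3 + U)
(f(-1)*x(E))² = ((2*1)/(-3 - 1))² = (2/(-4))² = (-¼*2)² = (-½)² = ¼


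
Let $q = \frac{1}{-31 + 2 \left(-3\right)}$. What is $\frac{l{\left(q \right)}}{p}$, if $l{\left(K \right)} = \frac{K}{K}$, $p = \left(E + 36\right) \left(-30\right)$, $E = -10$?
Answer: $- \frac{1}{780} \approx -0.0012821$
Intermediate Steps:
$p = -780$ ($p = \left(-10 + 36\right) \left(-30\right) = 26 \left(-30\right) = -780$)
$q = - \frac{1}{37}$ ($q = \frac{1}{-31 - 6} = \frac{1}{-37} = - \frac{1}{37} \approx -0.027027$)
$l{\left(K \right)} = 1$
$\frac{l{\left(q \right)}}{p} = 1 \frac{1}{-780} = 1 \left(- \frac{1}{780}\right) = - \frac{1}{780}$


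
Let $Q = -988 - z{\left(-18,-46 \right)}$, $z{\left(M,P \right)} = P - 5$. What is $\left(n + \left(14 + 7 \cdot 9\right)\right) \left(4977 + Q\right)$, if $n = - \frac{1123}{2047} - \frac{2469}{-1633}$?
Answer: $\frac{45777066280}{145337} \approx 3.1497 \cdot 10^{5}$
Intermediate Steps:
$z{\left(M,P \right)} = -5 + P$ ($z{\left(M,P \right)} = P - 5 = -5 + P$)
$n = \frac{140008}{145337}$ ($n = \left(-1123\right) \frac{1}{2047} - - \frac{2469}{1633} = - \frac{1123}{2047} + \frac{2469}{1633} = \frac{140008}{145337} \approx 0.96333$)
$Q = -937$ ($Q = -988 - \left(-5 - 46\right) = -988 - -51 = -988 + 51 = -937$)
$\left(n + \left(14 + 7 \cdot 9\right)\right) \left(4977 + Q\right) = \left(\frac{140008}{145337} + \left(14 + 7 \cdot 9\right)\right) \left(4977 - 937\right) = \left(\frac{140008}{145337} + \left(14 + 63\right)\right) 4040 = \left(\frac{140008}{145337} + 77\right) 4040 = \frac{11330957}{145337} \cdot 4040 = \frac{45777066280}{145337}$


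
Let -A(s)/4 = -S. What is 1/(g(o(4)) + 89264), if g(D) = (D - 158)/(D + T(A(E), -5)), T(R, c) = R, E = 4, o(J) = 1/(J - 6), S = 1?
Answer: 7/624531 ≈ 1.1208e-5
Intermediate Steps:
o(J) = 1/(-6 + J)
A(s) = 4 (A(s) = -(-4) = -4*(-1) = 4)
g(D) = (-158 + D)/(4 + D) (g(D) = (D - 158)/(D + 4) = (-158 + D)/(4 + D))
1/(g(o(4)) + 89264) = 1/((-158 + 1/(-6 + 4))/(4 + 1/(-6 + 4)) + 89264) = 1/((-158 + 1/(-2))/(4 + 1/(-2)) + 89264) = 1/((-158 - ½)/(4 - ½) + 89264) = 1/(-317/2/(7/2) + 89264) = 1/((2/7)*(-317/2) + 89264) = 1/(-317/7 + 89264) = 1/(624531/7) = 7/624531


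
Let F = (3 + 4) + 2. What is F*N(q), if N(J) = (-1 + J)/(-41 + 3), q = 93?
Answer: -414/19 ≈ -21.789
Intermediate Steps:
N(J) = 1/38 - J/38 (N(J) = (-1 + J)/(-38) = (-1 + J)*(-1/38) = 1/38 - J/38)
F = 9 (F = 7 + 2 = 9)
F*N(q) = 9*(1/38 - 1/38*93) = 9*(1/38 - 93/38) = 9*(-46/19) = -414/19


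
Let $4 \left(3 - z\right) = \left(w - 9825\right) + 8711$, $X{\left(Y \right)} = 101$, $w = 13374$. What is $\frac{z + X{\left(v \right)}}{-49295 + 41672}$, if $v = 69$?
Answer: $\frac{47}{121} \approx 0.38843$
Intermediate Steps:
$z = -3062$ ($z = 3 - \frac{\left(13374 - 9825\right) + 8711}{4} = 3 - \frac{3549 + 8711}{4} = 3 - 3065 = -3062$)
$\frac{z + X{\left(v \right)}}{-49295 + 41672} = \frac{-3062 + 101}{-49295 + 41672} = - \frac{2961}{-7623} = \left(-2961\right) \left(- \frac{1}{7623}\right) = \frac{47}{121}$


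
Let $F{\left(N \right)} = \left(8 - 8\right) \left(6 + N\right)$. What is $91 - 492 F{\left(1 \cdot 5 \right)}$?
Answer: $91$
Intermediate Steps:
$F{\left(N \right)} = 0$ ($F{\left(N \right)} = 0 \left(6 + N\right) = 0$)
$91 - 492 F{\left(1 \cdot 5 \right)} = 91 - 0 = 91 + 0 = 91$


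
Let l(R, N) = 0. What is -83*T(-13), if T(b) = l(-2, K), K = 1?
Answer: 0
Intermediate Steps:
T(b) = 0
-83*T(-13) = -83*0 = 0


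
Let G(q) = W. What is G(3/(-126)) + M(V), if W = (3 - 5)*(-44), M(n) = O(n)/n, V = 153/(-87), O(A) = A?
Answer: 89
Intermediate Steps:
V = -51/29 (V = 153*(-1/87) = -51/29 ≈ -1.7586)
M(n) = 1 (M(n) = n/n = 1)
W = 88 (W = -2*(-44) = 88)
G(q) = 88
G(3/(-126)) + M(V) = 88 + 1 = 89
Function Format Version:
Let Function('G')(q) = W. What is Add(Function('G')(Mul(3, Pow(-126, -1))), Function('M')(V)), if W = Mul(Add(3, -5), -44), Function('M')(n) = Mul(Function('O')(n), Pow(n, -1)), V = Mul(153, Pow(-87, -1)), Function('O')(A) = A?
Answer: 89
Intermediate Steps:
V = Rational(-51, 29) (V = Mul(153, Rational(-1, 87)) = Rational(-51, 29) ≈ -1.7586)
Function('M')(n) = 1 (Function('M')(n) = Mul(n, Pow(n, -1)) = 1)
W = 88 (W = Mul(-2, -44) = 88)
Function('G')(q) = 88
Add(Function('G')(Mul(3, Pow(-126, -1))), Function('M')(V)) = Add(88, 1) = 89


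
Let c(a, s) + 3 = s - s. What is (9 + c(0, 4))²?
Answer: 36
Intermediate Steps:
c(a, s) = -3 (c(a, s) = -3 + (s - s) = -3 + 0 = -3)
(9 + c(0, 4))² = (9 - 3)² = 6² = 36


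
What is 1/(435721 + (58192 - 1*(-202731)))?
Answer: 1/696644 ≈ 1.4355e-6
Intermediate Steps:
1/(435721 + (58192 - 1*(-202731))) = 1/(435721 + (58192 + 202731)) = 1/(435721 + 260923) = 1/696644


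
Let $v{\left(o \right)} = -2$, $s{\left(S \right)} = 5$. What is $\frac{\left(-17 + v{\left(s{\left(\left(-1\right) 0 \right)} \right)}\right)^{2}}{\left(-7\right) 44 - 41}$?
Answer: $- \frac{361}{349} \approx -1.0344$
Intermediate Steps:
$\frac{\left(-17 + v{\left(s{\left(\left(-1\right) 0 \right)} \right)}\right)^{2}}{\left(-7\right) 44 - 41} = \frac{\left(-17 - 2\right)^{2}}{\left(-7\right) 44 - 41} = \frac{\left(-19\right)^{2}}{-308 - 41} = \frac{361}{-349} = 361 \left(- \frac{1}{349}\right) = - \frac{361}{349}$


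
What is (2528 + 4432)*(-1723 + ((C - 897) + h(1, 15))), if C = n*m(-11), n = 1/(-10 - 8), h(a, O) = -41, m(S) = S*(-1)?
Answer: -55574440/3 ≈ -1.8525e+7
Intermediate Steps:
m(S) = -S
n = -1/18 (n = 1/(-18) = -1/18 ≈ -0.055556)
C = -11/18 (C = -(-1)*(-11)/18 = -1/18*11 = -11/18 ≈ -0.61111)
(2528 + 4432)*(-1723 + ((C - 897) + h(1, 15))) = (2528 + 4432)*(-1723 + ((-11/18 - 897) - 41)) = 6960*(-1723 + (-16157/18 - 41)) = 6960*(-1723 - 16895/18) = 6960*(-47909/18) = -55574440/3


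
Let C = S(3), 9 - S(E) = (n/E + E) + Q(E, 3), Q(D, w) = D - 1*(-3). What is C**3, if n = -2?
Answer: 8/27 ≈ 0.29630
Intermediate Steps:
Q(D, w) = 3 + D (Q(D, w) = D + 3 = 3 + D)
S(E) = 6 - 2*E + 2/E (S(E) = 9 - ((-2/E + E) + (3 + E)) = 9 - ((E - 2/E) + (3 + E)) = 9 - (3 - 2/E + 2*E) = 9 + (-3 - 2*E + 2/E) = 6 - 2*E + 2/E)
C = 2/3 (C = 6 - 2*3 + 2/3 = 6 - 6 + 2*(1/3) = 6 - 6 + 2/3 = 2/3 ≈ 0.66667)
C**3 = (2/3)**3 = 8/27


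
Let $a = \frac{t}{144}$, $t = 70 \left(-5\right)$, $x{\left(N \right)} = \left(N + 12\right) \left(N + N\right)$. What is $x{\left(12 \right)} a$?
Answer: $-1400$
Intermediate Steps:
$x{\left(N \right)} = 2 N \left(12 + N\right)$ ($x{\left(N \right)} = \left(12 + N\right) 2 N = 2 N \left(12 + N\right)$)
$t = -350$
$a = - \frac{175}{72}$ ($a = - \frac{350}{144} = \left(-350\right) \frac{1}{144} = - \frac{175}{72} \approx -2.4306$)
$x{\left(12 \right)} a = 2 \cdot 12 \left(12 + 12\right) \left(- \frac{175}{72}\right) = 2 \cdot 12 \cdot 24 \left(- \frac{175}{72}\right) = 576 \left(- \frac{175}{72}\right) = -1400$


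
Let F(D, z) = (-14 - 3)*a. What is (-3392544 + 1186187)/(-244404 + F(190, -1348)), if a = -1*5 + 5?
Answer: 2206357/244404 ≈ 9.0275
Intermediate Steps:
a = 0 (a = -5 + 5 = 0)
F(D, z) = 0 (F(D, z) = (-14 - 3)*0 = -17*0 = 0)
(-3392544 + 1186187)/(-244404 + F(190, -1348)) = (-3392544 + 1186187)/(-244404 + 0) = -2206357/(-244404) = -2206357*(-1/244404) = 2206357/244404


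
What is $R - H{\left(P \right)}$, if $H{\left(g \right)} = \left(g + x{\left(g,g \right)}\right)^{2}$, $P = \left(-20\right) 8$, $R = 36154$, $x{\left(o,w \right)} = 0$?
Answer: $10554$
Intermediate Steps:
$P = -160$
$H{\left(g \right)} = g^{2}$ ($H{\left(g \right)} = \left(g + 0\right)^{2} = g^{2}$)
$R - H{\left(P \right)} = 36154 - \left(-160\right)^{2} = 36154 - 25600 = 10554$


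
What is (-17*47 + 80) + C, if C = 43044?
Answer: 42325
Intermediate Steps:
(-17*47 + 80) + C = (-17*47 + 80) + 43044 = (-799 + 80) + 43044 = -719 + 43044 = 42325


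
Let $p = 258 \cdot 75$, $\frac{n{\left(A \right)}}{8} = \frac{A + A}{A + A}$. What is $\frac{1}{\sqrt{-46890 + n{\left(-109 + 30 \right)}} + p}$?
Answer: $\frac{9675}{187234691} - \frac{i \sqrt{46882}}{374469382} \approx 5.1673 \cdot 10^{-5} - 5.7821 \cdot 10^{-7} i$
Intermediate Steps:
$n{\left(A \right)} = 8$ ($n{\left(A \right)} = 8 \frac{A + A}{A + A} = 8 \frac{2 A}{2 A} = 8 \cdot 2 A \frac{1}{2 A} = 8 \cdot 1 = 8$)
$p = 19350$
$\frac{1}{\sqrt{-46890 + n{\left(-109 + 30 \right)}} + p} = \frac{1}{\sqrt{-46890 + 8} + 19350} = \frac{1}{\sqrt{-46882} + 19350} = \frac{1}{i \sqrt{46882} + 19350} = \frac{1}{19350 + i \sqrt{46882}}$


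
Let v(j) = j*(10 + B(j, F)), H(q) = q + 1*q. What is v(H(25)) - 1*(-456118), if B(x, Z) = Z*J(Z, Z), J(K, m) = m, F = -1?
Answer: 456668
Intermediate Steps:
B(x, Z) = Z**2 (B(x, Z) = Z*Z = Z**2)
H(q) = 2*q (H(q) = q + q = 2*q)
v(j) = 11*j (v(j) = j*(10 + (-1)**2) = j*(10 + 1) = j*11 = 11*j)
v(H(25)) - 1*(-456118) = 11*(2*25) - 1*(-456118) = 11*50 + 456118 = 550 + 456118 = 456668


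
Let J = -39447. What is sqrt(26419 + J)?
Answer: 2*I*sqrt(3257) ≈ 114.14*I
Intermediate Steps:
sqrt(26419 + J) = sqrt(26419 - 39447) = sqrt(-13028) = 2*I*sqrt(3257)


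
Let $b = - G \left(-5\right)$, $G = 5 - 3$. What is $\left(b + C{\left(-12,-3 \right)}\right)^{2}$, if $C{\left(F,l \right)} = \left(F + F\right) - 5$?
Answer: $361$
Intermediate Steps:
$G = 2$
$C{\left(F,l \right)} = -5 + 2 F$ ($C{\left(F,l \right)} = 2 F - 5 = -5 + 2 F$)
$b = 10$ ($b = \left(-1\right) 2 \left(-5\right) = \left(-2\right) \left(-5\right) = 10$)
$\left(b + C{\left(-12,-3 \right)}\right)^{2} = \left(10 + \left(-5 + 2 \left(-12\right)\right)\right)^{2} = \left(10 - 29\right)^{2} = \left(-19\right)^{2} = 361$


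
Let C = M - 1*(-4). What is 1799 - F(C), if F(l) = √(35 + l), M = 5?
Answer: 1799 - 2*√11 ≈ 1792.4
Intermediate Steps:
C = 9 (C = 5 - 1*(-4) = 5 + 4 = 9)
1799 - F(C) = 1799 - √(35 + 9) = 1799 - √44 = 1799 - 2*√11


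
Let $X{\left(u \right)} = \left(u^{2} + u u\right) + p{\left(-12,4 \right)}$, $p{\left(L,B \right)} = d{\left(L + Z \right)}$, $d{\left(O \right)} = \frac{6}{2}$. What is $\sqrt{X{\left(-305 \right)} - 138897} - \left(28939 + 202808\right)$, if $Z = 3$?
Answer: $-231747 + 2 \sqrt{11789} \approx -2.3153 \cdot 10^{5}$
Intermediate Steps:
$d{\left(O \right)} = 3$ ($d{\left(O \right)} = 6 \cdot \frac{1}{2} = 3$)
$p{\left(L,B \right)} = 3$
$X{\left(u \right)} = 3 + 2 u^{2}$ ($X{\left(u \right)} = \left(u^{2} + u u\right) + 3 = \left(u^{2} + u^{2}\right) + 3 = 2 u^{2} + 3 = 3 + 2 u^{2}$)
$\sqrt{X{\left(-305 \right)} - 138897} - \left(28939 + 202808\right) = \sqrt{\left(3 + 2 \left(-305\right)^{2}\right) - 138897} - \left(28939 + 202808\right) = \sqrt{\left(3 + 2 \cdot 93025\right) - 138897} - 231747 = \sqrt{\left(3 + 186050\right) - 138897} - 231747 = \sqrt{186053 - 138897} - 231747 = \sqrt{47156} - 231747 = 2 \sqrt{11789} - 231747 = -231747 + 2 \sqrt{11789}$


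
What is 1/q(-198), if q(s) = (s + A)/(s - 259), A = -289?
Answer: 457/487 ≈ 0.93840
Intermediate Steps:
q(s) = (-289 + s)/(-259 + s) (q(s) = (s - 289)/(s - 259) = (-289 + s)/(-259 + s))
1/q(-198) = 1/((-289 - 198)/(-259 - 198)) = 1/(-487/(-457)) = 1/(-1/457*(-487)) = 1/(487/457) = 457/487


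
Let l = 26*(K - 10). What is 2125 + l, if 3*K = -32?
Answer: 4763/3 ≈ 1587.7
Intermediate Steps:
K = -32/3 (K = (1/3)*(-32) = -32/3 ≈ -10.667)
l = -1612/3 (l = 26*(-32/3 - 10) = 26*(-62/3) = -1612/3 ≈ -537.33)
2125 + l = 2125 - 1612/3 = 4763/3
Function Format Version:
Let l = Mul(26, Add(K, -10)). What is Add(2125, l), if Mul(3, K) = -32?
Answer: Rational(4763, 3) ≈ 1587.7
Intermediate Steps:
K = Rational(-32, 3) (K = Mul(Rational(1, 3), -32) = Rational(-32, 3) ≈ -10.667)
l = Rational(-1612, 3) (l = Mul(26, Add(Rational(-32, 3), -10)) = Mul(26, Rational(-62, 3)) = Rational(-1612, 3) ≈ -537.33)
Add(2125, l) = Add(2125, Rational(-1612, 3)) = Rational(4763, 3)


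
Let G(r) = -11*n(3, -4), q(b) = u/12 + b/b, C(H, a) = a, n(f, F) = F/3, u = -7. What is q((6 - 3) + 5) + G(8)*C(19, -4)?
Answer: -233/4 ≈ -58.250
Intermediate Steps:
n(f, F) = F/3 (n(f, F) = F*(1/3) = F/3)
q(b) = 5/12 (q(b) = -7/12 + b/b = -7*1/12 + 1 = -7/12 + 1 = 5/12)
G(r) = 44/3 (G(r) = -11*(-4)/3 = -11*(-4/3) = 44/3)
q((6 - 3) + 5) + G(8)*C(19, -4) = 5/12 + (44/3)*(-4) = 5/12 - 176/3 = -233/4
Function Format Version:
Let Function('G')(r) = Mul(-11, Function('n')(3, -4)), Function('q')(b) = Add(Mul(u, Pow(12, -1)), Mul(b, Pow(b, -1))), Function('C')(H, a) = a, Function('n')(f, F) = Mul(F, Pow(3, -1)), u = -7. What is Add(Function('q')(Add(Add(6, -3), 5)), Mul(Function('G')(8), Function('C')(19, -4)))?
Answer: Rational(-233, 4) ≈ -58.250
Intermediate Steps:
Function('n')(f, F) = Mul(Rational(1, 3), F) (Function('n')(f, F) = Mul(F, Rational(1, 3)) = Mul(Rational(1, 3), F))
Function('q')(b) = Rational(5, 12) (Function('q')(b) = Add(Mul(-7, Pow(12, -1)), Mul(b, Pow(b, -1))) = Add(Mul(-7, Rational(1, 12)), 1) = Add(Rational(-7, 12), 1) = Rational(5, 12))
Function('G')(r) = Rational(44, 3) (Function('G')(r) = Mul(-11, Mul(Rational(1, 3), -4)) = Mul(-11, Rational(-4, 3)) = Rational(44, 3))
Add(Function('q')(Add(Add(6, -3), 5)), Mul(Function('G')(8), Function('C')(19, -4))) = Add(Rational(5, 12), Mul(Rational(44, 3), -4)) = Add(Rational(5, 12), Rational(-176, 3)) = Rational(-233, 4)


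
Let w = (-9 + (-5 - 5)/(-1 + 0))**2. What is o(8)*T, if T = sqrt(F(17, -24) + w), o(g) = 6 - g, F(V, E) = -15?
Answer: -2*I*sqrt(14) ≈ -7.4833*I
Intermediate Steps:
w = 1 (w = (-9 - 10/(-1))**2 = (-9 - 10*(-1))**2 = (-9 + 10)**2 = 1**2 = 1)
T = I*sqrt(14) (T = sqrt(-15 + 1) = sqrt(-14) = I*sqrt(14) ≈ 3.7417*I)
o(8)*T = (6 - 1*8)*(I*sqrt(14)) = (6 - 8)*(I*sqrt(14)) = -2*I*sqrt(14)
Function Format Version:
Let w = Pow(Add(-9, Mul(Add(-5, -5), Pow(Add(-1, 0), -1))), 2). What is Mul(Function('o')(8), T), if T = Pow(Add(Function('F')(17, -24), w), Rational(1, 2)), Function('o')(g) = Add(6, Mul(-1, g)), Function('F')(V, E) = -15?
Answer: Mul(-2, I, Pow(14, Rational(1, 2))) ≈ Mul(-7.4833, I)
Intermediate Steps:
w = 1 (w = Pow(Add(-9, Mul(-10, Pow(-1, -1))), 2) = Pow(Add(-9, Mul(-10, -1)), 2) = Pow(Add(-9, 10), 2) = Pow(1, 2) = 1)
T = Mul(I, Pow(14, Rational(1, 2))) (T = Pow(Add(-15, 1), Rational(1, 2)) = Pow(-14, Rational(1, 2)) = Mul(I, Pow(14, Rational(1, 2))) ≈ Mul(3.7417, I))
Mul(Function('o')(8), T) = Mul(Add(6, Mul(-1, 8)), Mul(I, Pow(14, Rational(1, 2)))) = Mul(Add(6, -8), Mul(I, Pow(14, Rational(1, 2)))) = Mul(-2, Mul(I, Pow(14, Rational(1, 2)))) = Mul(-2, I, Pow(14, Rational(1, 2)))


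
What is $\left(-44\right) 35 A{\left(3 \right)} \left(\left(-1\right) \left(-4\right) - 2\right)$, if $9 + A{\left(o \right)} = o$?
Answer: $18480$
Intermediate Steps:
$A{\left(o \right)} = -9 + o$
$\left(-44\right) 35 A{\left(3 \right)} \left(\left(-1\right) \left(-4\right) - 2\right) = \left(-44\right) 35 \left(-9 + 3\right) \left(\left(-1\right) \left(-4\right) - 2\right) = - 1540 \left(- 6 \left(4 - 2\right)\right) = - 1540 \left(\left(-6\right) 2\right) = \left(-1540\right) \left(-12\right) = 18480$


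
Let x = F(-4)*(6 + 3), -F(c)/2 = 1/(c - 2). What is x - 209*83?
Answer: -17344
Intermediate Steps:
F(c) = -2/(-2 + c) (F(c) = -2/(c - 2) = -2/(-2 + c))
x = 3 (x = (-2/(-2 - 4))*(6 + 3) = -2/(-6)*9 = -2*(-⅙)*9 = (⅓)*9 = 3)
x - 209*83 = 3 - 209*83 = 3 - 17347 = -17344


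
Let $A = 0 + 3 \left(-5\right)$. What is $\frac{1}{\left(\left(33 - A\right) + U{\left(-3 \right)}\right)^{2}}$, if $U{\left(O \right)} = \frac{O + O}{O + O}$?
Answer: $\frac{1}{2401} \approx 0.00041649$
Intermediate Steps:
$A = -15$ ($A = 0 - 15 = -15$)
$U{\left(O \right)} = 1$ ($U{\left(O \right)} = \frac{2 O}{2 O} = 2 O \frac{1}{2 O} = 1$)
$\frac{1}{\left(\left(33 - A\right) + U{\left(-3 \right)}\right)^{2}} = \frac{1}{\left(\left(33 - -15\right) + 1\right)^{2}} = \frac{1}{\left(\left(33 + 15\right) + 1\right)^{2}} = \frac{1}{\left(48 + 1\right)^{2}} = \frac{1}{49^{2}} = \frac{1}{2401}$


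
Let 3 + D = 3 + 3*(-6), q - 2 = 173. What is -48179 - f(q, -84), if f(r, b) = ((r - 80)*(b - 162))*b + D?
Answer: -2011241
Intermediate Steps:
q = 175 (q = 2 + 173 = 175)
D = -18 (D = -3 + (3 + 3*(-6)) = -3 + (3 - 18) = -3 - 15 = -18)
f(r, b) = -18 + b*(-162 + b)*(-80 + r) (f(r, b) = ((r - 80)*(b - 162))*b - 18 = ((-80 + r)*(-162 + b))*b - 18 = ((-162 + b)*(-80 + r))*b - 18 = b*(-162 + b)*(-80 + r) - 18 = -18 + b*(-162 + b)*(-80 + r))
-48179 - f(q, -84) = -48179 - (-18 - 80*(-84)**2 + 12960*(-84) + 175*(-84)**2 - 162*(-84)*175) = -48179 - (-18 - 80*7056 - 1088640 + 175*7056 + 2381400) = -48179 - (-18 - 564480 - 1088640 + 1234800 + 2381400) = -48179 - 1*1963062 = -48179 - 1963062 = -2011241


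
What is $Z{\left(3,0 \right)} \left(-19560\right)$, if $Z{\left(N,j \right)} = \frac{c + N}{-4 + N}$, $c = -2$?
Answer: $19560$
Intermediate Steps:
$Z{\left(N,j \right)} = \frac{-2 + N}{-4 + N}$
$Z{\left(3,0 \right)} \left(-19560\right) = \frac{-2 + 3}{-4 + 3} \left(-19560\right) = \frac{1}{-1} \cdot 1 \left(-19560\right) = \left(-1\right) 1 \left(-19560\right) = \left(-1\right) \left(-19560\right) = 19560$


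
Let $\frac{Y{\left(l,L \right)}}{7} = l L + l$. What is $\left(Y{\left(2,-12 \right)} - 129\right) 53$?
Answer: $-14999$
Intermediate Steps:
$Y{\left(l,L \right)} = 7 l + 7 L l$ ($Y{\left(l,L \right)} = 7 \left(l L + l\right) = 7 \left(L l + l\right) = 7 \left(l + L l\right) = 7 l + 7 L l$)
$\left(Y{\left(2,-12 \right)} - 129\right) 53 = \left(7 \cdot 2 \left(1 - 12\right) - 129\right) 53 = \left(7 \cdot 2 \left(-11\right) - 129\right) 53 = \left(-154 - 129\right) 53 = \left(-283\right) 53 = -14999$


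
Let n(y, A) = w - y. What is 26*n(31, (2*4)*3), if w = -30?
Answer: -1586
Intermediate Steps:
n(y, A) = -30 - y
26*n(31, (2*4)*3) = 26*(-30 - 1*31) = 26*(-30 - 31) = 26*(-61) = -1586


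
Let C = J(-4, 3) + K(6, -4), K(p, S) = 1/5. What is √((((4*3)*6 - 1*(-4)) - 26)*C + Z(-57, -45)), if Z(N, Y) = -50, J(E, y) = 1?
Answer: √10 ≈ 3.1623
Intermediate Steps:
K(p, S) = ⅕
C = 6/5 (C = 1 + ⅕ = 6/5 ≈ 1.2000)
√((((4*3)*6 - 1*(-4)) - 26)*C + Z(-57, -45)) = √((((4*3)*6 - 1*(-4)) - 26)*(6/5) - 50) = √(((12*6 + 4) - 26)*(6/5) - 50) = √(((72 + 4) - 26)*(6/5) - 50) = √((76 - 26)*(6/5) - 50) = √(50*(6/5) - 50) = √(60 - 50) = √10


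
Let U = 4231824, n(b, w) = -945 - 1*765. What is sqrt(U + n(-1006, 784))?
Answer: sqrt(4230114) ≈ 2056.7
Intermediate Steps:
n(b, w) = -1710 (n(b, w) = -945 - 765 = -1710)
sqrt(U + n(-1006, 784)) = sqrt(4231824 - 1710) = sqrt(4230114)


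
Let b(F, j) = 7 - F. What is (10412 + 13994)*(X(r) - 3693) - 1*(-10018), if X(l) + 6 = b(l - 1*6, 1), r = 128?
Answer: -93074466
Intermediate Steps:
X(l) = 7 - l (X(l) = -6 + (7 - (l - 1*6)) = -6 + (7 - (l - 6)) = -6 + (7 - (-6 + l)) = -6 + (7 + (6 - l)) = -6 + (13 - l) = 7 - l)
(10412 + 13994)*(X(r) - 3693) - 1*(-10018) = (10412 + 13994)*((7 - 1*128) - 3693) - 1*(-10018) = 24406*((7 - 128) - 3693) + 10018 = 24406*(-121 - 3693) + 10018 = 24406*(-3814) + 10018 = -93084484 + 10018 = -93074466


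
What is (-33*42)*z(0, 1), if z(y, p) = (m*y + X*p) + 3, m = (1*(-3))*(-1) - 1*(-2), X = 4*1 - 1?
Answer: -8316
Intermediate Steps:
X = 3 (X = 4 - 1 = 3)
m = 5 (m = -3*(-1) + 2 = 3 + 2 = 5)
z(y, p) = 3 + 3*p + 5*y (z(y, p) = (5*y + 3*p) + 3 = (3*p + 5*y) + 3 = 3 + 3*p + 5*y)
(-33*42)*z(0, 1) = (-33*42)*(3 + 3*1 + 5*0) = -1386*(3 + 3 + 0) = -1386*6 = -8316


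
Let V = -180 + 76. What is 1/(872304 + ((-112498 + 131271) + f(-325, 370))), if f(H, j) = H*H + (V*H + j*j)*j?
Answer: 1/64155702 ≈ 1.5587e-8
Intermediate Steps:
V = -104
f(H, j) = H² + j*(j² - 104*H) (f(H, j) = H*H + (-104*H + j*j)*j = H² + (-104*H + j²)*j = H² + (j² - 104*H)*j = H² + j*(j² - 104*H))
1/(872304 + ((-112498 + 131271) + f(-325, 370))) = 1/(872304 + ((-112498 + 131271) + ((-325)² + 370³ - 104*(-325)*370))) = 1/(872304 + (18773 + (105625 + 50653000 + 12506000))) = 1/(872304 + (18773 + 63264625)) = 1/(872304 + 63283398) = 1/64155702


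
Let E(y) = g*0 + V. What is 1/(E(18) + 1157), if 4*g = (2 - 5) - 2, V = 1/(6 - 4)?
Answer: 2/2315 ≈ 0.00086393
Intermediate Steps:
V = 1/2 ≈ 0.50000
g = -5/4 (g = ((2 - 5) - 2)/4 = (-3 - 2)/4 = (1/4)*(-5) = -5/4 ≈ -1.2500)
E(y) = 1/2 (E(y) = -5/4*0 + 1/2 = 0 + 1/2 = 1/2)
1/(E(18) + 1157) = 1/(1/2 + 1157) = 1/(2315/2) = 2/2315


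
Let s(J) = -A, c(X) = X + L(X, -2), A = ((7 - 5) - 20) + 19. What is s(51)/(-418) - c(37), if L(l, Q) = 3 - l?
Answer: -1253/418 ≈ -2.9976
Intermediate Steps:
A = 1 (A = (2 - 20) + 19 = -18 + 19 = 1)
c(X) = 3 (c(X) = X + (3 - X) = 3)
s(J) = -1 (s(J) = -1*1 = -1)
s(51)/(-418) - c(37) = -1/(-418) - 1*3 = -1*(-1/418) - 3 = 1/418 - 3 = -1253/418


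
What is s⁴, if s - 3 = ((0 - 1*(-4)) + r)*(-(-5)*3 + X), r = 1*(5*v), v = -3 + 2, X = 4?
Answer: 65536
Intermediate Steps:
v = -1
r = -5 (r = 1*(5*(-1)) = 1*(-5) = -5)
s = -16 (s = 3 + ((0 - 1*(-4)) - 5)*(-(-5)*3 + 4) = 3 + ((0 + 4) - 5)*(-5*(-3) + 4) = 3 + (4 - 5)*(15 + 4) = 3 - 1*19 = 3 - 19 = -16)
s⁴ = (-16)⁴ = 65536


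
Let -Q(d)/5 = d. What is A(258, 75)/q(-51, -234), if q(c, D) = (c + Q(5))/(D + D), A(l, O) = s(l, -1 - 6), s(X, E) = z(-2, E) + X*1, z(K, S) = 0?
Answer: 30186/19 ≈ 1588.7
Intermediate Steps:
Q(d) = -5*d
s(X, E) = X (s(X, E) = 0 + X*1 = 0 + X = X)
A(l, O) = l
q(c, D) = (-25 + c)/(2*D) (q(c, D) = (c - 5*5)/(D + D) = (c - 25)/((2*D)) = (-25 + c)*(1/(2*D)) = (-25 + c)/(2*D))
A(258, 75)/q(-51, -234) = 258/(((1/2)*(-25 - 51)/(-234))) = 258/(((1/2)*(-1/234)*(-76))) = 258/(19/117) = 258*(117/19) = 30186/19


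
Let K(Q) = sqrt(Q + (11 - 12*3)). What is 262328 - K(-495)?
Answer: 262328 - 2*I*sqrt(130) ≈ 2.6233e+5 - 22.803*I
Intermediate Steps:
K(Q) = sqrt(-25 + Q) (K(Q) = sqrt(Q + (11 - 36)) = sqrt(Q - 25) = sqrt(-25 + Q))
262328 - K(-495) = 262328 - sqrt(-25 - 495) = 262328 - sqrt(-520) = 262328 - 2*I*sqrt(130)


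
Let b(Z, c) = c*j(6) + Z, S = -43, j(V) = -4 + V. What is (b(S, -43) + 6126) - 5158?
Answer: 839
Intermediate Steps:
b(Z, c) = Z + 2*c (b(Z, c) = c*(-4 + 6) + Z = c*2 + Z = 2*c + Z = Z + 2*c)
(b(S, -43) + 6126) - 5158 = ((-43 + 2*(-43)) + 6126) - 5158 = ((-43 - 86) + 6126) - 5158 = (-129 + 6126) - 5158 = 5997 - 5158 = 839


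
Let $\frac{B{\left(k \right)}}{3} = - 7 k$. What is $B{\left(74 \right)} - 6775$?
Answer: $-8329$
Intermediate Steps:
$B{\left(k \right)} = - 21 k$ ($B{\left(k \right)} = 3 \left(- 7 k\right) = - 21 k$)
$B{\left(74 \right)} - 6775 = \left(-21\right) 74 - 6775 = -1554 - 6775 = -8329$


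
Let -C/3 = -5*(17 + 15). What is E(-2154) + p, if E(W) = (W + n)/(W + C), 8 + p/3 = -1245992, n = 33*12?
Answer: -1042901707/279 ≈ -3.7380e+6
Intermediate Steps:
n = 396
p = -3738000 (p = -24 + 3*(-1245992) = -24 - 3737976 = -3738000)
C = 480 (C = -(-15)*(17 + 15) = -(-15)*32 = -3*(-160) = 480)
E(W) = (396 + W)/(480 + W) (E(W) = (W + 396)/(W + 480) = (396 + W)/(480 + W))
E(-2154) + p = (396 - 2154)/(480 - 2154) - 3738000 = -1758/(-1674) - 3738000 = -1/1674*(-1758) - 3738000 = 293/279 - 3738000 = -1042901707/279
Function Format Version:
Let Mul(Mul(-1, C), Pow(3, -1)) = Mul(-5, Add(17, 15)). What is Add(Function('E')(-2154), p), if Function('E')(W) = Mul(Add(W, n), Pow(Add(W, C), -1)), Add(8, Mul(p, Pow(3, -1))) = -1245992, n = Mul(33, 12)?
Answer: Rational(-1042901707, 279) ≈ -3.7380e+6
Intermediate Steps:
n = 396
p = -3738000 (p = Add(-24, Mul(3, -1245992)) = Add(-24, -3737976) = -3738000)
C = 480 (C = Mul(-3, Mul(-5, Add(17, 15))) = Mul(-3, Mul(-5, 32)) = Mul(-3, -160) = 480)
Function('E')(W) = Mul(Pow(Add(480, W), -1), Add(396, W)) (Function('E')(W) = Mul(Add(W, 396), Pow(Add(W, 480), -1)) = Mul(Add(396, W), Pow(Add(480, W), -1)) = Mul(Pow(Add(480, W), -1), Add(396, W)))
Add(Function('E')(-2154), p) = Add(Mul(Pow(Add(480, -2154), -1), Add(396, -2154)), -3738000) = Add(Mul(Pow(-1674, -1), -1758), -3738000) = Add(Mul(Rational(-1, 1674), -1758), -3738000) = Add(Rational(293, 279), -3738000) = Rational(-1042901707, 279)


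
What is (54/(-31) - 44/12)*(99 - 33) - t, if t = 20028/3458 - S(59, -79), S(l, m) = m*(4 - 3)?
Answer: -23677869/53599 ≈ -441.76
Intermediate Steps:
S(l, m) = m (S(l, m) = m*1 = m)
t = 146605/1729 (t = 20028/3458 - 1*(-79) = 20028*(1/3458) + 79 = 10014/1729 + 79 = 146605/1729 ≈ 84.792)
(54/(-31) - 44/12)*(99 - 33) - t = (54/(-31) - 44/12)*(99 - 33) - 1*146605/1729 = (54*(-1/31) - 44*1/12)*66 - 146605/1729 = (-54/31 - 11/3)*66 - 146605/1729 = -503/93*66 - 146605/1729 = -11066/31 - 146605/1729 = -23677869/53599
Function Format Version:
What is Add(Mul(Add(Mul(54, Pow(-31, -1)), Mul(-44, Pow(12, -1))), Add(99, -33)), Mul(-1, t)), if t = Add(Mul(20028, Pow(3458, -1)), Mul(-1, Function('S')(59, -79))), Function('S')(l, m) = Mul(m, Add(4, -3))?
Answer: Rational(-23677869, 53599) ≈ -441.76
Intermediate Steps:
Function('S')(l, m) = m (Function('S')(l, m) = Mul(m, 1) = m)
t = Rational(146605, 1729) (t = Add(Mul(20028, Pow(3458, -1)), Mul(-1, -79)) = Add(Mul(20028, Rational(1, 3458)), 79) = Add(Rational(10014, 1729), 79) = Rational(146605, 1729) ≈ 84.792)
Add(Mul(Add(Mul(54, Pow(-31, -1)), Mul(-44, Pow(12, -1))), Add(99, -33)), Mul(-1, t)) = Add(Mul(Add(Mul(54, Pow(-31, -1)), Mul(-44, Pow(12, -1))), Add(99, -33)), Mul(-1, Rational(146605, 1729))) = Add(Mul(Add(Mul(54, Rational(-1, 31)), Mul(-44, Rational(1, 12))), 66), Rational(-146605, 1729)) = Add(Mul(Add(Rational(-54, 31), Rational(-11, 3)), 66), Rational(-146605, 1729)) = Add(Mul(Rational(-503, 93), 66), Rational(-146605, 1729)) = Add(Rational(-11066, 31), Rational(-146605, 1729)) = Rational(-23677869, 53599)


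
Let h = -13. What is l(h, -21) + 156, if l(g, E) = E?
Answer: 135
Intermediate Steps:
l(h, -21) + 156 = -21 + 156 = 135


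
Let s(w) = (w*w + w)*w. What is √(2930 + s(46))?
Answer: √102382 ≈ 319.97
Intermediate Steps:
s(w) = w*(w + w²) (s(w) = (w² + w)*w = (w + w²)*w = w*(w + w²))
√(2930 + s(46)) = √(2930 + 46²*(1 + 46)) = √(2930 + 2116*47) = √(2930 + 99452) = √102382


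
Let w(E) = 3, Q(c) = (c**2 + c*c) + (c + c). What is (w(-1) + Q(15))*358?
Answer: 172914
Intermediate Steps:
Q(c) = 2*c + 2*c**2 (Q(c) = (c**2 + c**2) + 2*c = 2*c**2 + 2*c = 2*c + 2*c**2)
(w(-1) + Q(15))*358 = (3 + 2*15*(1 + 15))*358 = (3 + 2*15*16)*358 = (3 + 480)*358 = 483*358 = 172914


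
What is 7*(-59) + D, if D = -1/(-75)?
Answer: -30974/75 ≈ -412.99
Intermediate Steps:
D = 1/75 (D = -1*(-1/75) = 1/75 ≈ 0.013333)
7*(-59) + D = 7*(-59) + 1/75 = -413 + 1/75 = -30974/75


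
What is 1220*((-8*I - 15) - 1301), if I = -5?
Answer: -1556720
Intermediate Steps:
1220*((-8*I - 15) - 1301) = 1220*((-8*(-5) - 15) - 1301) = 1220*((40 - 15) - 1301) = 1220*(25 - 1301) = 1220*(-1276) = -1556720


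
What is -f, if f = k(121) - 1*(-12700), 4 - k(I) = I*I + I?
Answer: 2058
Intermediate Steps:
k(I) = 4 - I - I² (k(I) = 4 - (I*I + I) = 4 - (I² + I) = 4 - (I + I²) = 4 + (-I - I²) = 4 - I - I²)
f = -2058 (f = (4 - 1*121 - 1*121²) - 1*(-12700) = (4 - 121 - 1*14641) + 12700 = (4 - 121 - 14641) + 12700 = -14758 + 12700 = -2058)
-f = -1*(-2058) = 2058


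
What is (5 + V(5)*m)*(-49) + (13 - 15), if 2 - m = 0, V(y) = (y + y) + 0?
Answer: -1227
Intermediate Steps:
V(y) = 2*y (V(y) = 2*y + 0 = 2*y)
m = 2 (m = 2 - 1*0 = 2 + 0 = 2)
(5 + V(5)*m)*(-49) + (13 - 15) = (5 + (2*5)*2)*(-49) + (13 - 15) = (5 + 10*2)*(-49) - 2 = (5 + 20)*(-49) - 2 = 25*(-49) - 2 = -1225 - 2 = -1227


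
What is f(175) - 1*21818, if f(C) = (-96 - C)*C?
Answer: -69243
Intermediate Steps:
f(C) = C*(-96 - C)
f(175) - 1*21818 = -1*175*(96 + 175) - 1*21818 = -1*175*271 - 21818 = -47425 - 21818 = -69243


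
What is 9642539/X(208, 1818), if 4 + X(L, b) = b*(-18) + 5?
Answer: -9642539/32723 ≈ -294.67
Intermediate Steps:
X(L, b) = 1 - 18*b (X(L, b) = -4 + (b*(-18) + 5) = -4 + (-18*b + 5) = -4 + (5 - 18*b) = 1 - 18*b)
9642539/X(208, 1818) = 9642539/(1 - 18*1818) = 9642539/(1 - 32724) = 9642539/(-32723) = 9642539*(-1/32723) = -9642539/32723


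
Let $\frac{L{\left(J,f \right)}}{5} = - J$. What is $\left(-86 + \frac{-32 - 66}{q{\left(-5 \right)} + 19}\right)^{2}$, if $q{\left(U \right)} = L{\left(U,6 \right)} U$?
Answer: $\frac{20331081}{2809} \approx 7237.8$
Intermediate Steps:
$L{\left(J,f \right)} = - 5 J$ ($L{\left(J,f \right)} = 5 \left(- J\right) = - 5 J$)
$q{\left(U \right)} = - 5 U^{2}$ ($q{\left(U \right)} = - 5 U U = - 5 U^{2}$)
$\left(-86 + \frac{-32 - 66}{q{\left(-5 \right)} + 19}\right)^{2} = \left(-86 + \frac{-32 - 66}{- 5 \left(-5\right)^{2} + 19}\right)^{2} = \left(-86 - \frac{98}{\left(-5\right) 25 + 19}\right)^{2} = \left(-86 - \frac{98}{-125 + 19}\right)^{2} = \left(-86 - \frac{98}{-106}\right)^{2} = \left(-86 - - \frac{49}{53}\right)^{2} = \left(-86 + \frac{49}{53}\right)^{2} = \left(- \frac{4509}{53}\right)^{2} = \frac{20331081}{2809}$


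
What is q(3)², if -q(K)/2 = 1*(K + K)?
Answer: 144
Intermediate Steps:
q(K) = -4*K (q(K) = -2*(K + K) = -2*2*K = -4*K)
q(3)² = (-4*3)² = (-12)² = 144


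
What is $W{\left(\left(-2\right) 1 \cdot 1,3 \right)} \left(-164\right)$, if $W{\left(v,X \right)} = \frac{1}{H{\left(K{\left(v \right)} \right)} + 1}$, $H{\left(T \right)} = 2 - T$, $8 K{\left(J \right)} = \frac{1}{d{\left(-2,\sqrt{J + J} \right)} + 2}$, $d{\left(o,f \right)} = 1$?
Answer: $- \frac{3936}{71} \approx -55.437$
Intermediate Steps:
$K{\left(J \right)} = \frac{1}{24}$ ($K{\left(J \right)} = \frac{1}{8 \left(1 + 2\right)} = \frac{1}{8 \cdot 3} = \frac{1}{8} \cdot \frac{1}{3} = \frac{1}{24}$)
$W{\left(v,X \right)} = \frac{24}{71}$ ($W{\left(v,X \right)} = \frac{1}{\left(2 - \frac{1}{24}\right) + 1} = \frac{1}{\frac{47}{24} + 1} = \frac{1}{\frac{71}{24}} = \frac{24}{71}$)
$W{\left(\left(-2\right) 1 \cdot 1,3 \right)} \left(-164\right) = \frac{24}{71} \left(-164\right) = - \frac{3936}{71}$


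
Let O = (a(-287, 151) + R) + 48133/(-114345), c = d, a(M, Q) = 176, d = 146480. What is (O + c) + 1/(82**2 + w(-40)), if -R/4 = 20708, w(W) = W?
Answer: 16259737161631/254760660 ≈ 63824.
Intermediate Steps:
R = -82832 (R = -4*20708 = -82832)
c = 146480
O = -9451348453/114345 (O = (176 - 82832) + 48133/(-114345) = -82656 + 48133*(-1/114345) = -82656 - 48133/114345 = -9451348453/114345 ≈ -82656.)
(O + c) + 1/(82**2 + w(-40)) = (-9451348453/114345 + 146480) + 1/(82**2 - 40) = 7297907147/114345 + 1/(6724 - 40) = 7297907147/114345 + 1/6684 = 16259737161631/254760660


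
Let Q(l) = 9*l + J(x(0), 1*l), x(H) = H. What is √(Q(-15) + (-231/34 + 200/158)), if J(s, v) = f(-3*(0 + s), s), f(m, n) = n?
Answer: I*√1013854874/2686 ≈ 11.854*I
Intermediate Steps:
J(s, v) = s
Q(l) = 9*l (Q(l) = 9*l + 0 = 9*l)
√(Q(-15) + (-231/34 + 200/158)) = √(9*(-15) + (-231/34 + 200/158)) = √(-135 + (-231*1/34 + 200*(1/158))) = √(-135 + (-231/34 + 100/79)) = √(-135 - 14849/2686) = √(-377459/2686) = I*√1013854874/2686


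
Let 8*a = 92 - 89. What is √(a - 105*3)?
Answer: I*√5034/4 ≈ 17.738*I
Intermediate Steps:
a = 3/8 (a = (92 - 89)/8 = (⅛)*3 = 3/8 ≈ 0.37500)
√(a - 105*3) = √(3/8 - 105*3) = √(3/8 - 315) = √(-2517/8) = I*√5034/4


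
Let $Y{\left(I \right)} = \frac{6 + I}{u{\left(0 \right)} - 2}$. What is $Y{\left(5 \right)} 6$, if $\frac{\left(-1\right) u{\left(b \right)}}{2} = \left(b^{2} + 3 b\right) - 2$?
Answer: $33$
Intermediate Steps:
$u{\left(b \right)} = 4 - 6 b - 2 b^{2}$ ($u{\left(b \right)} = - 2 \left(\left(b^{2} + 3 b\right) - 2\right) = - 2 \left(-2 + b^{2} + 3 b\right) = 4 - 6 b - 2 b^{2}$)
$Y{\left(I \right)} = 3 + \frac{I}{2}$ ($Y{\left(I \right)} = \frac{6 + I}{\left(4 - 0 - 2 \cdot 0^{2}\right) - 2} = \frac{6 + I}{\left(4 + 0 - 0\right) - 2} = \frac{6 + I}{\left(4 + 0 + 0\right) - 2} = \frac{6 + I}{4 - 2} = \frac{6 + I}{2} = 3 + \frac{I}{2}$)
$Y{\left(5 \right)} 6 = \left(3 + \frac{1}{2} \cdot 5\right) 6 = \left(3 + \frac{5}{2}\right) 6 = \frac{11}{2} \cdot 6 = 33$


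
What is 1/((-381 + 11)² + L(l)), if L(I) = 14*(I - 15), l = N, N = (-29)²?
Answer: 1/148464 ≈ 6.7356e-6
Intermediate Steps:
N = 841
l = 841
L(I) = -210 + 14*I (L(I) = 14*(-15 + I) = -210 + 14*I)
1/((-381 + 11)² + L(l)) = 1/((-381 + 11)² + (-210 + 14*841)) = 1/((-370)² + (-210 + 11774)) = 1/(136900 + 11564) = 1/148464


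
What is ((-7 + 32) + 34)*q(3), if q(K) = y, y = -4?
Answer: -236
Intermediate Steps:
q(K) = -4
((-7 + 32) + 34)*q(3) = ((-7 + 32) + 34)*(-4) = (25 + 34)*(-4) = 59*(-4) = -236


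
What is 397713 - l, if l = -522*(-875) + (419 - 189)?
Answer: -59267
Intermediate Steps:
l = 456980 (l = 456750 + 230 = 456980)
397713 - l = 397713 - 1*456980 = 397713 - 456980 = -59267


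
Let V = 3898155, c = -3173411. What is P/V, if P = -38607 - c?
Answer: 3134804/3898155 ≈ 0.80418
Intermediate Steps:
P = 3134804 (P = -38607 - 1*(-3173411) = -38607 + 3173411 = 3134804)
P/V = 3134804/3898155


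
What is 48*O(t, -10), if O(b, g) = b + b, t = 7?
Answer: 672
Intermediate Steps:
O(b, g) = 2*b
48*O(t, -10) = 48*(2*7) = 48*14 = 672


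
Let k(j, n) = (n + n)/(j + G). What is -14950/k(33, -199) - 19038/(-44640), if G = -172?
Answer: -7729714573/1480560 ≈ -5220.8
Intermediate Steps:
k(j, n) = 2*n/(-172 + j) (k(j, n) = (n + n)/(j - 172) = (2*n)/(-172 + j) = 2*n/(-172 + j))
-14950/k(33, -199) - 19038/(-44640) = -14950/(2*(-199)/(-172 + 33)) - 19038/(-44640) = -14950/(2*(-199)/(-139)) - 19038*(-1/44640) = -14950/(2*(-199)*(-1/139)) + 3173/7440 = -14950/398/139 + 3173/7440 = -14950*139/398 + 3173/7440 = -1039025/199 + 3173/7440 = -7729714573/1480560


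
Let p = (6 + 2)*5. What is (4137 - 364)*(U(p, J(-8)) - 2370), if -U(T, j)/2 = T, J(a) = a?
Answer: -9243850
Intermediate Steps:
p = 40 (p = 8*5 = 40)
U(T, j) = -2*T
(4137 - 364)*(U(p, J(-8)) - 2370) = (4137 - 364)*(-2*40 - 2370) = 3773*(-80 - 2370) = 3773*(-2450) = -9243850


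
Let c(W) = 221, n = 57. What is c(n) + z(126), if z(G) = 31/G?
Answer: 27877/126 ≈ 221.25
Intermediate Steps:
c(n) + z(126) = 221 + 31/126 = 27877/126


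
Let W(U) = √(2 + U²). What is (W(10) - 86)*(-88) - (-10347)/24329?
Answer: 184132219/24329 - 88*√102 ≈ 6679.7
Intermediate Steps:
(W(10) - 86)*(-88) - (-10347)/24329 = (√(2 + 10²) - 86)*(-88) - (-10347)/24329 = (√(2 + 100) - 86)*(-88) - (-10347)/24329 = (√102 - 86)*(-88) - 1*(-10347/24329) = (-86 + √102)*(-88) + 10347/24329 = (7568 - 88*√102) + 10347/24329 = 184132219/24329 - 88*√102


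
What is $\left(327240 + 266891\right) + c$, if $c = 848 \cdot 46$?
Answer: $633139$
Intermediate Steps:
$c = 39008$
$\left(327240 + 266891\right) + c = \left(327240 + 266891\right) + 39008 = 594131 + 39008 = 633139$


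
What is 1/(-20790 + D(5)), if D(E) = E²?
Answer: -1/20765 ≈ -4.8158e-5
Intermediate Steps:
1/(-20790 + D(5)) = 1/(-20790 + 5²) = 1/(-20790 + 25) = 1/(-20765) = -1/20765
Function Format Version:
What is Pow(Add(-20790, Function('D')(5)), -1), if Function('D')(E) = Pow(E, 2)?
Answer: Rational(-1, 20765) ≈ -4.8158e-5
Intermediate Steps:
Pow(Add(-20790, Function('D')(5)), -1) = Pow(Add(-20790, Pow(5, 2)), -1) = Pow(Add(-20790, 25), -1) = Pow(-20765, -1) = Rational(-1, 20765)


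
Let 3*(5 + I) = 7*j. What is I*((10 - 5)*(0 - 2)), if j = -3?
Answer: 120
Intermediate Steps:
I = -12 (I = -5 + (7*(-3))/3 = -5 + (⅓)*(-21) = -5 - 7 = -12)
I*((10 - 5)*(0 - 2)) = -12*(10 - 5)*(0 - 2) = -60*(-2) = -12*(-10) = 120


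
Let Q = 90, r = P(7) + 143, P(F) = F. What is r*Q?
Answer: 13500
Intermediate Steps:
r = 150 (r = 7 + 143 = 150)
r*Q = 150*90 = 13500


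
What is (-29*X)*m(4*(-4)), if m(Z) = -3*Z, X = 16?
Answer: -22272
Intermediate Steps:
(-29*X)*m(4*(-4)) = (-29*16)*(-12*(-4)) = -(-1392)*(-16) = -464*48 = -22272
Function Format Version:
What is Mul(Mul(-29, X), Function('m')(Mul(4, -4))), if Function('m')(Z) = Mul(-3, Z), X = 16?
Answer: -22272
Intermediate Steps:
Mul(Mul(-29, X), Function('m')(Mul(4, -4))) = Mul(Mul(-29, 16), Mul(-3, Mul(4, -4))) = Mul(-464, Mul(-3, -16)) = Mul(-464, 48) = -22272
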